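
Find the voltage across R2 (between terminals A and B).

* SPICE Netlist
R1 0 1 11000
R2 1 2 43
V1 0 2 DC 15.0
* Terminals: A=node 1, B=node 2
R1 and R2 are in series across V1 (node 0 → node 1 → node 2), and the output A–B is taken across R2, so this is a voltage divider.
Series current: I = V1/(R1 + R2) = 15/(11000 + 43) = 15/11040 = 0.001358 A
V_R2 = I × R2 = V1 × R2/(R1 + R2) = 15 × 43/11040 = 0.05841 V

Final answer: 0.05841 V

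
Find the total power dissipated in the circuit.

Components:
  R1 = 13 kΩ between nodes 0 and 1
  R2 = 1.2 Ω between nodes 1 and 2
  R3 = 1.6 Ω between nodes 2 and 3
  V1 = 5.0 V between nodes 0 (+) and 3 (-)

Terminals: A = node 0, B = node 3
Nodal analysis, taking node 3 as the 0 V reference.
Source V1 fixes V_0 = 5 V.
KCL at each unknown node (sum of currents leaving = 0; resistances in Ω):
  Node 1: (V_1 - 5)/13000 + (V_1 - V_2)/1.2 = 0
  Node 2: (V_2 - V_1)/1.2 + (V_2 - 0)/1.6 = 0
Collecting terms (coefficients in siemens):
  0.8334·V_1 - 0.8333·V_2 = 0.0003846
  1.458·V_2 - 0.8333·V_1 = 0
Determinant D = (0.8334)(1.458) - (-0.8333)(-0.8333) = 0.5209
V_1 = [(0.0003846)(1.458) - (-0.8333)(0)]/D = 0.001077 V
V_2 = [(0.8334)(0) - (0.0003846)(-0.8333)]/D = 0.0006153 V
Power in each resistor, P = (ΔV)²/R:
  P_R1 = (5 - 0.001077)²/13000 = 0.001922 W
  P_R2 = (0.001077 - 0.0006153)²/1.2 = 0.0000001774 W
  P_R3 = (0.0006153 - 0)²/1.6 = 0.0000002366 W
P_total = P_R1 + P_R2 + P_R3 = 0.001923 W

Final answer: 0.001923 W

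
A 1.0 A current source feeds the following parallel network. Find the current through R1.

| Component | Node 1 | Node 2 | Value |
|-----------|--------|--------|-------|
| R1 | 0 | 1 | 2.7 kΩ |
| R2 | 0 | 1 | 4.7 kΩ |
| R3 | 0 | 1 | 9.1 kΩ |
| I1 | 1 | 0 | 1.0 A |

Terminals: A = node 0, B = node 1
All resistors sit directly between nodes 0 and 1, so they are in parallel and share one voltage V; the full source current 1 A splits among them.
1/R_par = 1/2700 + 1/4700 + 1/9100 = 0.000693 S  =>  R_par = 1443 Ω
V = I × R_par = 1 × 1443 = 1443 V
I_R1 = V/R1 = 1443/2700 = 0.5344 A

Final answer: 0.5344 A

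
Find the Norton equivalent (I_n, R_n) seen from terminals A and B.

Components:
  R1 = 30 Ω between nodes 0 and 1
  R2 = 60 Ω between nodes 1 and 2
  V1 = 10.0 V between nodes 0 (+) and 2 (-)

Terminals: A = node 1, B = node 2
Find the Thévenin equivalent first; then I_n = V_th/R_th and R_n = R_th.
Step 1 — V_th is the open-circuit voltage V_A - V_B (nothing connected across the terminals).
Nodal analysis, taking node 2 as the 0 V reference.
Source V1 fixes V_0 = 10 V.
KCL at each unknown node (sum of currents leaving = 0; resistances in Ω):
  Node 1: (V_1 - 10)/30 + (V_1 - 0)/60 = 0
Collecting terms: 0.05 × V_1 = 0.3333  =>  V_1 = 6.667 V
V_th = V_1 - V_2 = 6.667 - 0 = 6.667 V
Step 2 — R_th: zero the source — replace V1 by a short circuit (node 2 merges into node 0) — and find the resistance seen between A (node 1) and B (node 0).
Reduce the network between node 1 (A) and node 0 (B) by series/parallel combination:
  Rp1 = R1 ‖ R2 (parallel, both between nodes 0 and 1) = 1/(1/30 + 1/60) = 20 Ω
R_th = 20 Ω
I_n = V_th/R_th = 6.667/20 = 0.3333 A, and R_n = R_th = 20 Ω

Final answer: I_n = 0.3333 A, R_n = 20 Ω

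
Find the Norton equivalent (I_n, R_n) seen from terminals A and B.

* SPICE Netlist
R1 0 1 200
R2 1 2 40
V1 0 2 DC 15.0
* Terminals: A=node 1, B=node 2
Find the Thévenin equivalent first; then I_n = V_th/R_th and R_n = R_th.
Step 1 — V_th is the open-circuit voltage V_A - V_B (nothing connected across the terminals).
Nodal analysis, taking node 2 as the 0 V reference.
Source V1 fixes V_0 = 15 V.
KCL at each unknown node (sum of currents leaving = 0; resistances in Ω):
  Node 1: (V_1 - 15)/200 + (V_1 - 0)/40 = 0
Collecting terms: 0.03 × V_1 = 0.075  =>  V_1 = 2.5 V
V_th = V_1 - V_2 = 2.5 - 0 = 2.5 V
Step 2 — R_th: zero the source — replace V1 by a short circuit (node 2 merges into node 0) — and find the resistance seen between A (node 1) and B (node 0).
Reduce the network between node 1 (A) and node 0 (B) by series/parallel combination:
  Rp1 = R1 ‖ R2 (parallel, both between nodes 0 and 1) = 1/(1/200 + 1/40) = 33.33 Ω
R_th = 33.33 Ω
I_n = V_th/R_th = 2.5/33.33 = 0.075 A, and R_n = R_th = 33.33 Ω

Final answer: I_n = 0.075 A, R_n = 33.33 Ω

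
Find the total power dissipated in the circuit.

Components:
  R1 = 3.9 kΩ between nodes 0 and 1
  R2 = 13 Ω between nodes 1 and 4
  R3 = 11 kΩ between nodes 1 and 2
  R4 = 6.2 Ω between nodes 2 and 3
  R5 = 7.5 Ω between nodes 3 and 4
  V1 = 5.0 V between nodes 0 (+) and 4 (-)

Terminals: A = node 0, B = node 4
Nodal analysis, taking node 4 as the 0 V reference.
Source V1 fixes V_0 = 5 V.
KCL at each unknown node (sum of currents leaving = 0; resistances in Ω):
  Node 1: (V_1 - 5)/3900 + (V_1 - 0)/13 + (V_1 - V_2)/11000 = 0
  Node 2: (V_2 - V_1)/11000 + (V_2 - V_3)/6.2 = 0
  Node 3: (V_3 - V_2)/6.2 + (V_3 - 0)/7.5 = 0
Collecting terms (coefficients in siemens):
  0.07727·V_1 - 0.00009091·V_2 = 0.001282
  0.1614·V_2 - 0.00009091·V_1 - 0.1613·V_3 = 0
  0.2946·V_3 - 0.1613·V_2 = 0
Solving these 3 simultaneous equations (Gaussian elimination) gives:
  V_1 = 0.01659 V, V_2 = 0.00002064 V, V_3 = 0.0000113 V
Power in each resistor, P = (ΔV)²/R:
  P_R1 = (5 - 0.01659)²/3900 = 0.006368 W
  P_R2 = (0.01659 - 0)²/13 = 0.00002118 W
  P_R3 = (0.01659 - 0.00002064)²/11000 = 0.00000002496 W
  P_R4 = (0.00002064 - 0.0000113)²/6.2 = 0.00000000001407 W
  P_R5 = (0.0000113 - 0)²/7.5 = 0.00000000001702 W
P_total = P_R1 + P_R2 + P_R3 + P_R4 + P_R5 = 0.006389 W

Final answer: 0.006389 W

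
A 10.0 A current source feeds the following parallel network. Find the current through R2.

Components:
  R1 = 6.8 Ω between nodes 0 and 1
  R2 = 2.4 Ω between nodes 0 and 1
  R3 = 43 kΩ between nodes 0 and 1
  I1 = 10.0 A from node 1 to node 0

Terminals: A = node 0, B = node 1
All resistors sit directly between nodes 0 and 1, so they are in parallel and share one voltage V; the full source current 10 A splits among them.
1/R_par = 1/6.8 + 1/2.4 + 1/43000 = 0.5637 S  =>  R_par = 1.774 Ω
V = I × R_par = 10 × 1.774 = 17.74 V
I_R2 = V/R2 = 17.74/2.4 = 7.391 A

Final answer: 7.391 A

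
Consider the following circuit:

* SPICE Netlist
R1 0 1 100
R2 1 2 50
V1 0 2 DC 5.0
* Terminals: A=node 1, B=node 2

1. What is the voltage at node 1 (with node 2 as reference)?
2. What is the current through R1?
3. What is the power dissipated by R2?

Nodal analysis, taking node 2 as the 0 V reference.
Source V1 fixes V_0 = 5 V.
KCL at each unknown node (sum of currents leaving = 0; resistances in Ω):
  Node 1: (V_1 - 5)/100 + (V_1 - 0)/50 = 0
Collecting terms: 0.03 × V_1 = 0.05  =>  V_1 = 1.667 V
Part 1:
  Read off the nodal solution: V_1 = 1.667 V
Part 2:
  I_R1 = (V_0 - V_1)/R1 = (5 - 1.667)/100 = 0.03333 A
  Magnitude: I_R1 = 0.03333 A
Part 3:
  I_R2 = (V_1 - V_2)/R2 = (1.667 - 0)/50 = 0.03333 A
  P_R2 = I_R2² × R2 = (0.03333)² × 50 = 0.05556 W

Final answers:
1. V_1 = 1.667 V
2. I_R1 = 0.03333 A
3. P_R2 = 0.05556 W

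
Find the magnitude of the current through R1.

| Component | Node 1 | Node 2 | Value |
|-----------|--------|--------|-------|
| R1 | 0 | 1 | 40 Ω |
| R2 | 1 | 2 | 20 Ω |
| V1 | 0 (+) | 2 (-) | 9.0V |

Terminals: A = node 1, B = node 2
Nodal analysis, taking node 2 as the 0 V reference.
Source V1 fixes V_0 = 9 V.
KCL at each unknown node (sum of currents leaving = 0; resistances in Ω):
  Node 1: (V_1 - 9)/40 + (V_1 - 0)/20 = 0
Collecting terms: 0.075 × V_1 = 0.225  =>  V_1 = 3 V
I_R1 = (V_0 - V_1)/R1 = (9 - 3)/40 = 0.15 A
|I_R1| = 0.15 A

Final answer: |I_R1| = 0.15 A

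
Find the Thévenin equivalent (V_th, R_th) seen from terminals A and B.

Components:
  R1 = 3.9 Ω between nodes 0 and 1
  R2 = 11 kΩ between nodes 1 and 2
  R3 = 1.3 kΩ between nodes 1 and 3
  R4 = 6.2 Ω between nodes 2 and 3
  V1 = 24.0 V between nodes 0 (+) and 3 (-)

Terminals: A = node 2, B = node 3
Step 1 — V_th is the open-circuit voltage V_A - V_B (nothing connected across the terminals).
Nodal analysis, taking node 3 as the 0 V reference.
Source V1 fixes V_0 = 24 V.
KCL at each unknown node (sum of currents leaving = 0; resistances in Ω):
  Node 1: (V_1 - 24)/3.9 + (V_1 - V_2)/11000 + (V_1 - 0)/1300 = 0
  Node 2: (V_2 - V_1)/11000 + (V_2 - 0)/6.2 = 0
Collecting terms (coefficients in siemens):
  0.2573·V_1 - 0.00009091·V_2 = 6.154
  0.1614·V_2 - 0.00009091·V_1 = 0
Determinant D = (0.2573)(0.1614) - (-0.00009091)(-0.00009091) = 0.04152
V_1 = [(6.154)(0.1614) - (-0.00009091)(0)]/D = 23.92 V
V_2 = [(0.2573)(0) - (6.154)(-0.00009091)]/D = 0.01347 V
V_th = V_2 - V_3 = 0.01347 - 0 = 0.01347 V
Step 2 — R_th: zero the source — replace V1 by a short circuit (node 3 merges into node 0) — and find the resistance seen between A (node 2) and B (node 0).
Reduce the network between node 2 (A) and node 0 (B) by series/parallel combination:
  Rp1 = R1 ‖ R3 (parallel, both between nodes 0 and 1) = 1/(1/3.9 + 1/1300) = 3.888 Ω
  Rs1 = R2 + Rp1 (series, joined only at node 1) = 11000 + 3.888 = 11000 Ω
  Rp2 = R4 ‖ Rs1 (parallel, both between nodes 0 and 2) = 1/(1/6.2 + 1/11000) = 6.197 Ω
R_th = 6.197 Ω

Final answer: V_th = 0.01347 V, R_th = 6.197 Ω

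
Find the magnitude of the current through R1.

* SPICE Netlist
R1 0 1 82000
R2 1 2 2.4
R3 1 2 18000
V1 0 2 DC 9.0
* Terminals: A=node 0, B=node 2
Nodal analysis, taking node 2 as the 0 V reference.
Source V1 fixes V_0 = 9 V.
KCL at each unknown node (sum of currents leaving = 0; resistances in Ω):
  Node 1: (V_1 - 9)/82000 + (V_1 - 0)/2.4 + (V_1 - 0)/18000 = 0
Collecting terms: 0.4167 × V_1 = 0.0001098  =>  V_1 = 0.0002634 V
I_R1 = (V_0 - V_1)/R1 = (9 - 0.0002634)/82000 = 0.0001098 A
|I_R1| = 0.0001098 A

Final answer: |I_R1| = 0.0001098 A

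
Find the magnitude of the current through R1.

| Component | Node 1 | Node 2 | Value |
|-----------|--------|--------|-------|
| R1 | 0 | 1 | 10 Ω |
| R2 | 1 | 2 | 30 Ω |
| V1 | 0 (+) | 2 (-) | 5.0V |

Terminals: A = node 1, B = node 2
Nodal analysis, taking node 2 as the 0 V reference.
Source V1 fixes V_0 = 5 V.
KCL at each unknown node (sum of currents leaving = 0; resistances in Ω):
  Node 1: (V_1 - 5)/10 + (V_1 - 0)/30 = 0
Collecting terms: 0.1333 × V_1 = 0.5  =>  V_1 = 3.75 V
I_R1 = (V_0 - V_1)/R1 = (5 - 3.75)/10 = 0.125 A
|I_R1| = 0.125 A

Final answer: |I_R1| = 0.125 A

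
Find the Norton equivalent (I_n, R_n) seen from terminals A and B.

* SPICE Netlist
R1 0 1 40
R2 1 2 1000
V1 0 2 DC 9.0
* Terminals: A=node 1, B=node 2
Find the Thévenin equivalent first; then I_n = V_th/R_th and R_n = R_th.
Step 1 — V_th is the open-circuit voltage V_A - V_B (nothing connected across the terminals).
Nodal analysis, taking node 2 as the 0 V reference.
Source V1 fixes V_0 = 9 V.
KCL at each unknown node (sum of currents leaving = 0; resistances in Ω):
  Node 1: (V_1 - 9)/40 + (V_1 - 0)/1000 = 0
Collecting terms: 0.026 × V_1 = 0.225  =>  V_1 = 8.654 V
V_th = V_1 - V_2 = 8.654 - 0 = 8.654 V
Step 2 — R_th: zero the source — replace V1 by a short circuit (node 2 merges into node 0) — and find the resistance seen between A (node 1) and B (node 0).
Reduce the network between node 1 (A) and node 0 (B) by series/parallel combination:
  Rp1 = R1 ‖ R2 (parallel, both between nodes 0 and 1) = 1/(1/40 + 1/1000) = 38.46 Ω
R_th = 38.46 Ω
I_n = V_th/R_th = 8.654/38.46 = 0.225 A, and R_n = R_th = 38.46 Ω

Final answer: I_n = 0.225 A, R_n = 38.46 Ω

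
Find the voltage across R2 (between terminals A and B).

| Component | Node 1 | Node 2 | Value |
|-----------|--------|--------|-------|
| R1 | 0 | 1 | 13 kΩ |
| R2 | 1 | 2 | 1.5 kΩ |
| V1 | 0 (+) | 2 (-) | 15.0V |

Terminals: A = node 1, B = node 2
R1 and R2 are in series across V1 (node 0 → node 1 → node 2), and the output A–B is taken across R2, so this is a voltage divider.
Series current: I = V1/(R1 + R2) = 15/(13000 + 1500) = 15/14500 = 0.001034 A
V_R2 = I × R2 = V1 × R2/(R1 + R2) = 15 × 1500/14500 = 1.552 V

Final answer: 1.552 V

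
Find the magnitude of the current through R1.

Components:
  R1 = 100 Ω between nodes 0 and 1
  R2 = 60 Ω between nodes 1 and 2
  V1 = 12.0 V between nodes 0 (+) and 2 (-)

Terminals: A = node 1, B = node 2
Nodal analysis, taking node 2 as the 0 V reference.
Source V1 fixes V_0 = 12 V.
KCL at each unknown node (sum of currents leaving = 0; resistances in Ω):
  Node 1: (V_1 - 12)/100 + (V_1 - 0)/60 = 0
Collecting terms: 0.02667 × V_1 = 0.12  =>  V_1 = 4.5 V
I_R1 = (V_0 - V_1)/R1 = (12 - 4.5)/100 = 0.075 A
|I_R1| = 0.075 A

Final answer: |I_R1| = 0.075 A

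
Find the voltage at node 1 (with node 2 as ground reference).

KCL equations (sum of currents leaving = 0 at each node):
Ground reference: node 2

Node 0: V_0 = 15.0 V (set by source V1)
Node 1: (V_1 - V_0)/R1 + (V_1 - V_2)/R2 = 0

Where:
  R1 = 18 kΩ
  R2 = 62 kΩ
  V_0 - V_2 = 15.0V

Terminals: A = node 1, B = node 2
Nodal analysis, taking node 2 as the 0 V reference.
Source V1 fixes V_0 = 15 V.
KCL at each unknown node (sum of currents leaving = 0; resistances in Ω):
  Node 1: (V_1 - 15)/18000 + (V_1 - 0)/62000 = 0
Collecting terms: 0.00007168 × V_1 = 0.0008333  =>  V_1 = 11.62 V
The requested potential is V_1 = 11.62 V.

Final answer: V_1 = 11.62 V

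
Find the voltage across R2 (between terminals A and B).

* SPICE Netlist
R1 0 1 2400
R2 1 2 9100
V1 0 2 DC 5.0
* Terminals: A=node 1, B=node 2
R1 and R2 are in series across V1 (node 0 → node 1 → node 2), and the output A–B is taken across R2, so this is a voltage divider.
Series current: I = V1/(R1 + R2) = 5/(2400 + 9100) = 5/11500 = 0.0004348 A
V_R2 = I × R2 = V1 × R2/(R1 + R2) = 5 × 9100/11500 = 3.957 V

Final answer: 3.957 V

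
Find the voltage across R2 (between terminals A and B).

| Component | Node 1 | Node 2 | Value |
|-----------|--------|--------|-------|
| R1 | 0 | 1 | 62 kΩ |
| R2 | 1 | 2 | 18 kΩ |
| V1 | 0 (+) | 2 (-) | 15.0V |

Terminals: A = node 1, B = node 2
R1 and R2 are in series across V1 (node 0 → node 1 → node 2), and the output A–B is taken across R2, so this is a voltage divider.
Series current: I = V1/(R1 + R2) = 15/(62000 + 18000) = 15/80000 = 0.0001875 A
V_R2 = I × R2 = V1 × R2/(R1 + R2) = 15 × 18000/80000 = 3.375 V

Final answer: 3.375 V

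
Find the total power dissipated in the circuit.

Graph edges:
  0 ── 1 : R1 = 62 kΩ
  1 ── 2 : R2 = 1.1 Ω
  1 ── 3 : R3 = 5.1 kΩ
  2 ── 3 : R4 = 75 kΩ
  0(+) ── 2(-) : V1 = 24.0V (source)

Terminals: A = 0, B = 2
Nodal analysis, taking node 2 as the 0 V reference.
Source V1 fixes V_0 = 24 V.
KCL at each unknown node (sum of currents leaving = 0; resistances in Ω):
  Node 1: (V_1 - 24)/62000 + (V_1 - 0)/1.1 + (V_1 - V_3)/5100 = 0
  Node 3: (V_3 - V_1)/5100 + (V_3 - 0)/75000 = 0
Collecting terms (coefficients in siemens):
  0.9093·V_1 - 0.0001961·V_3 = 0.0003871
  0.0002094·V_3 - 0.0001961·V_1 = 0
Determinant D = (0.9093)(0.0002094) - (-0.0001961)(-0.0001961) = 0.0001904
V_1 = [(0.0003871)(0.0002094) - (-0.0001961)(0)]/D = 0.0004258 V
V_3 = [(0.9093)(0) - (0.0003871)(-0.0001961)]/D = 0.0003987 V
Power in each resistor, P = (ΔV)²/R:
  P_R1 = (24 - 0.0004258)²/62000 = 0.00929 W
  P_R2 = (0.0004258 - 0)²/1.1 = 0.0000001648 W
  P_R3 = (0.0004258 - 0.0003987)²/5100 = 0.0000000000001441 W
  P_R4 = (0 - 0.0003987)²/75000 = 0.000000000002119 W
P_total = P_R1 + P_R2 + P_R3 + P_R4 = 0.00929 W

Final answer: 0.00929 W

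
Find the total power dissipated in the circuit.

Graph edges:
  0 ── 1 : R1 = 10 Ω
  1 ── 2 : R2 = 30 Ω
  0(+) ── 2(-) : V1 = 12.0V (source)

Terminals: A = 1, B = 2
Nodal analysis, taking node 2 as the 0 V reference.
Source V1 fixes V_0 = 12 V.
KCL at each unknown node (sum of currents leaving = 0; resistances in Ω):
  Node 1: (V_1 - 12)/10 + (V_1 - 0)/30 = 0
Collecting terms: 0.1333 × V_1 = 1.2  =>  V_1 = 9 V
Power in each resistor, P = (ΔV)²/R:
  P_R1 = (12 - 9)²/10 = 0.9 W
  P_R2 = (9 - 0)²/30 = 2.7 W
P_total = P_R1 + P_R2 = 3.6 W

Final answer: 3.6 W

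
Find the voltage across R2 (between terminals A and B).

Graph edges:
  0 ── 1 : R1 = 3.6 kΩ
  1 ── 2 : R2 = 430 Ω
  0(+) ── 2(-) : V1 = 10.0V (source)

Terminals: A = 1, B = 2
R1 and R2 are in series across V1 (node 0 → node 1 → node 2), and the output A–B is taken across R2, so this is a voltage divider.
Series current: I = V1/(R1 + R2) = 10/(3600 + 430) = 10/4030 = 0.002481 A
V_R2 = I × R2 = V1 × R2/(R1 + R2) = 10 × 430/4030 = 1.067 V

Final answer: 1.067 V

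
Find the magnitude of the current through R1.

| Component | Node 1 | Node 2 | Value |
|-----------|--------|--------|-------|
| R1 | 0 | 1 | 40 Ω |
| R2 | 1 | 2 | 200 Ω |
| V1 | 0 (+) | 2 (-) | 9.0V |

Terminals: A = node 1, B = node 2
Nodal analysis, taking node 2 as the 0 V reference.
Source V1 fixes V_0 = 9 V.
KCL at each unknown node (sum of currents leaving = 0; resistances in Ω):
  Node 1: (V_1 - 9)/40 + (V_1 - 0)/200 = 0
Collecting terms: 0.03 × V_1 = 0.225  =>  V_1 = 7.5 V
I_R1 = (V_0 - V_1)/R1 = (9 - 7.5)/40 = 0.0375 A
|I_R1| = 0.0375 A

Final answer: |I_R1| = 0.0375 A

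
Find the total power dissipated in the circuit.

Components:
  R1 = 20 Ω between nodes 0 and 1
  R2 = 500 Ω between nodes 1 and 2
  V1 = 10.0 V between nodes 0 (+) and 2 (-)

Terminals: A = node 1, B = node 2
Nodal analysis, taking node 2 as the 0 V reference.
Source V1 fixes V_0 = 10 V.
KCL at each unknown node (sum of currents leaving = 0; resistances in Ω):
  Node 1: (V_1 - 10)/20 + (V_1 - 0)/500 = 0
Collecting terms: 0.052 × V_1 = 0.5  =>  V_1 = 9.615 V
Power in each resistor, P = (ΔV)²/R:
  P_R1 = (10 - 9.615)²/20 = 0.007396 W
  P_R2 = (9.615 - 0)²/500 = 0.1849 W
P_total = P_R1 + P_R2 = 0.1923 W

Final answer: 0.1923 W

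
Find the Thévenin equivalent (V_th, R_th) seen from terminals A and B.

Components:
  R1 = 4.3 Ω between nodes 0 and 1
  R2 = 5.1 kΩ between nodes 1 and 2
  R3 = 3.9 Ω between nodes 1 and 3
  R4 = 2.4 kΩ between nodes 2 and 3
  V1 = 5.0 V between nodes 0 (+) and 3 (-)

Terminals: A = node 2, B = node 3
Step 1 — V_th is the open-circuit voltage V_A - V_B (nothing connected across the terminals).
Nodal analysis, taking node 3 as the 0 V reference.
Source V1 fixes V_0 = 5 V.
KCL at each unknown node (sum of currents leaving = 0; resistances in Ω):
  Node 1: (V_1 - 5)/4.3 + (V_1 - V_2)/5100 + (V_1 - 0)/3.9 = 0
  Node 2: (V_2 - V_1)/5100 + (V_2 - 0)/2400 = 0
Collecting terms (coefficients in siemens):
  0.4892·V_1 - 0.0001961·V_2 = 1.163
  0.0006127·V_2 - 0.0001961·V_1 = 0
Determinant D = (0.4892)(0.0006127) - (-0.0001961)(-0.0001961) = 0.0002997
V_1 = [(1.163)(0.0006127) - (-0.0001961)(0)]/D = 2.377 V
V_2 = [(0.4892)(0) - (1.163)(-0.0001961)]/D = 0.7608 V
V_th = V_2 - V_3 = 0.7608 - 0 = 0.7608 V
Step 2 — R_th: zero the source — replace V1 by a short circuit (node 3 merges into node 0) — and find the resistance seen between A (node 2) and B (node 0).
Reduce the network between node 2 (A) and node 0 (B) by series/parallel combination:
  Rp1 = R1 ‖ R3 (parallel, both between nodes 0 and 1) = 1/(1/4.3 + 1/3.9) = 2.045 Ω
  Rs1 = R2 + Rp1 (series, joined only at node 1) = 5100 + 2.045 = 5102 Ω
  Rp2 = R4 ‖ Rs1 (parallel, both between nodes 0 and 2) = 1/(1/2400 + 1/5102) = 1632 Ω
R_th = 1.632 kΩ

Final answer: V_th = 0.7608 V, R_th = 1.632 kΩ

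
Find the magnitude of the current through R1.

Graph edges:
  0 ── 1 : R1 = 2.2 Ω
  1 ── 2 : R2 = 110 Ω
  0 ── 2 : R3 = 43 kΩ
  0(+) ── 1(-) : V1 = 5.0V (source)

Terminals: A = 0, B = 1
Nodal analysis, taking node 1 as the 0 V reference.
Source V1 fixes V_0 = 5 V.
KCL at each unknown node (sum of currents leaving = 0; resistances in Ω):
  Node 2: (V_2 - 0)/110 + (V_2 - 5)/43000 = 0
Collecting terms: 0.009114 × V_2 = 0.0001163  =>  V_2 = 0.01276 V
I_R1 = (V_0 - V_1)/R1 = (5 - 0)/2.2 = 2.273 A
|I_R1| = 2.273 A

Final answer: |I_R1| = 2.273 A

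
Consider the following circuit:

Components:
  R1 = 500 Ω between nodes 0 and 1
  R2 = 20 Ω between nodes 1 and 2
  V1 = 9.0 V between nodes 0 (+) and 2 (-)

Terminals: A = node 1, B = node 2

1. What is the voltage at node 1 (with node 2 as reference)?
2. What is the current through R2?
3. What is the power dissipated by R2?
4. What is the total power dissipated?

Nodal analysis, taking node 2 as the 0 V reference.
Source V1 fixes V_0 = 9 V.
KCL at each unknown node (sum of currents leaving = 0; resistances in Ω):
  Node 1: (V_1 - 9)/500 + (V_1 - 0)/20 = 0
Collecting terms: 0.052 × V_1 = 0.018  =>  V_1 = 0.3462 V
Part 1:
  Read off the nodal solution: V_1 = 0.3462 V
Part 2:
  I_R2 = (V_1 - V_2)/R2 = (0.3462 - 0)/20 = 0.01731 A
  Magnitude: I_R2 = 0.01731 A
Part 3:
  I_R2 = (V_1 - V_2)/R2 = (0.3462 - 0)/20 = 0.01731 A
  P_R2 = I_R2² × R2 = (0.01731)² × 20 = 0.005991 W
Part 4:
  Power in each resistor, P = (ΔV)²/R:
    P_R1 = (9 - 0.3462)²/500 = 0.1498 W
    P_R2 = (0.3462 - 0)²/20 = 0.005991 W
  P_total = P_R1 + P_R2 = 0.1558 W

Final answers:
1. V_1 = 0.3462 V
2. I_R2 = 0.01731 A
3. P_R2 = 0.005991 W
4. P_total = 0.1558 W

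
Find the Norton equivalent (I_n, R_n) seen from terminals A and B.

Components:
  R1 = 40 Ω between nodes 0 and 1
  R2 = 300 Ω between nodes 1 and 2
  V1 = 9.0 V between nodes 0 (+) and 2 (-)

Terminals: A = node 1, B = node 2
Find the Thévenin equivalent first; then I_n = V_th/R_th and R_n = R_th.
Step 1 — V_th is the open-circuit voltage V_A - V_B (nothing connected across the terminals).
Nodal analysis, taking node 2 as the 0 V reference.
Source V1 fixes V_0 = 9 V.
KCL at each unknown node (sum of currents leaving = 0; resistances in Ω):
  Node 1: (V_1 - 9)/40 + (V_1 - 0)/300 = 0
Collecting terms: 0.02833 × V_1 = 0.225  =>  V_1 = 7.941 V
V_th = V_1 - V_2 = 7.941 - 0 = 7.941 V
Step 2 — R_th: zero the source — replace V1 by a short circuit (node 2 merges into node 0) — and find the resistance seen between A (node 1) and B (node 0).
Reduce the network between node 1 (A) and node 0 (B) by series/parallel combination:
  Rp1 = R1 ‖ R2 (parallel, both between nodes 0 and 1) = 1/(1/40 + 1/300) = 35.29 Ω
R_th = 35.29 Ω
I_n = V_th/R_th = 7.941/35.29 = 0.225 A, and R_n = R_th = 35.29 Ω

Final answer: I_n = 0.225 A, R_n = 35.29 Ω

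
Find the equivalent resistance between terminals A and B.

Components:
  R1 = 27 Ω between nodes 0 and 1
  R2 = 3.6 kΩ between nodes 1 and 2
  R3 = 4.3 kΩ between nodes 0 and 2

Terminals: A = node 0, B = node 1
Reduce the network between node 0 (A) and node 1 (B) by series/parallel combination:
  Rs1 = R3 + R2 (series, joined only at node 2) = 4300 + 3600 = 7900 Ω
  Rp1 = R1 ‖ Rs1 (parallel, both between nodes 0 and 1) = 1/(1/27 + 1/7900) = 26.91 Ω
R_eq = 26.91 Ω

Final answer: 26.91 Ω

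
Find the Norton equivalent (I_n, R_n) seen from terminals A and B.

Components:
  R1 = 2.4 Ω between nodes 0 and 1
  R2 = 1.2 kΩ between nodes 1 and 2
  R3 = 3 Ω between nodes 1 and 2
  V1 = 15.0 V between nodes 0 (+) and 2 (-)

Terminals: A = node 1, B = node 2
Find the Thévenin equivalent first; then I_n = V_th/R_th and R_n = R_th.
Step 1 — V_th is the open-circuit voltage V_A - V_B (nothing connected across the terminals).
Nodal analysis, taking node 2 as the 0 V reference.
Source V1 fixes V_0 = 15 V.
KCL at each unknown node (sum of currents leaving = 0; resistances in Ω):
  Node 1: (V_1 - 15)/2.4 + (V_1 - 0)/1200 + (V_1 - 0)/3 = 0
Collecting terms: 0.7508 × V_1 = 6.25  =>  V_1 = 8.324 V
V_th = V_1 - V_2 = 8.324 - 0 = 8.324 V
Step 2 — R_th: zero the source — replace V1 by a short circuit (node 2 merges into node 0) — and find the resistance seen between A (node 1) and B (node 0).
Reduce the network between node 1 (A) and node 0 (B) by series/parallel combination:
  Rp1 = R1 ‖ R2 ‖ R3 (parallel, all between nodes 0 and 1) = 1/(1/2.4 + 1/1200 + 1/3) = 1.332 Ω
R_th = 1.332 Ω
I_n = V_th/R_th = 8.324/1.332 = 6.25 A, and R_n = R_th = 1.332 Ω

Final answer: I_n = 6.25 A, R_n = 1.332 Ω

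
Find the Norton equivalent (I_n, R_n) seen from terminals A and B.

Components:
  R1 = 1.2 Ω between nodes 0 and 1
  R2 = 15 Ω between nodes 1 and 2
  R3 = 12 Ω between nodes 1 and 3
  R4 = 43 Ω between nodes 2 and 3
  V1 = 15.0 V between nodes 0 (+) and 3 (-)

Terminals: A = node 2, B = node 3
Find the Thévenin equivalent first; then I_n = V_th/R_th and R_n = R_th.
Step 1 — V_th is the open-circuit voltage V_A - V_B (nothing connected across the terminals).
Nodal analysis, taking node 3 as the 0 V reference.
Source V1 fixes V_0 = 15 V.
KCL at each unknown node (sum of currents leaving = 0; resistances in Ω):
  Node 1: (V_1 - 15)/1.2 + (V_1 - V_2)/15 + (V_1 - 0)/12 = 0
  Node 2: (V_2 - V_1)/15 + (V_2 - 0)/43 = 0
Collecting terms (coefficients in siemens):
  0.9833·V_1 - 0.06667·V_2 = 12.5
  0.08992·V_2 - 0.06667·V_1 = 0
Determinant D = (0.9833)(0.08992) - (-0.06667)(-0.06667) = 0.08398
V_1 = [(12.5)(0.08992) - (-0.06667)(0)]/D = 13.38 V
V_2 = [(0.9833)(0) - (12.5)(-0.06667)]/D = 9.923 V
V_th = V_2 - V_3 = 9.923 - 0 = 9.923 V
Step 2 — R_th: zero the source — replace V1 by a short circuit (node 3 merges into node 0) — and find the resistance seen between A (node 2) and B (node 0).
Reduce the network between node 2 (A) and node 0 (B) by series/parallel combination:
  Rp1 = R1 ‖ R3 (parallel, both between nodes 0 and 1) = 1/(1/1.2 + 1/12) = 1.091 Ω
  Rs1 = R2 + Rp1 (series, joined only at node 1) = 15 + 1.091 = 16.09 Ω
  Rp2 = R4 ‖ Rs1 (parallel, both between nodes 0 and 2) = 1/(1/43 + 1/16.09) = 11.71 Ω
R_th = 11.71 Ω
I_n = V_th/R_th = 9.923/11.71 = 0.8475 A, and R_n = R_th = 11.71 Ω

Final answer: I_n = 0.8475 A, R_n = 11.71 Ω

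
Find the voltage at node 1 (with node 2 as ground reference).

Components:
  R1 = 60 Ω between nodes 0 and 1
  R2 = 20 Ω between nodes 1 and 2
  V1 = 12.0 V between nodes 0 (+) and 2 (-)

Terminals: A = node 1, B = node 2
Nodal analysis, taking node 2 as the 0 V reference.
Source V1 fixes V_0 = 12 V.
KCL at each unknown node (sum of currents leaving = 0; resistances in Ω):
  Node 1: (V_1 - 12)/60 + (V_1 - 0)/20 = 0
Collecting terms: 0.06667 × V_1 = 0.2  =>  V_1 = 3 V
The requested potential is V_1 = 3 V.

Final answer: V_1 = 3 V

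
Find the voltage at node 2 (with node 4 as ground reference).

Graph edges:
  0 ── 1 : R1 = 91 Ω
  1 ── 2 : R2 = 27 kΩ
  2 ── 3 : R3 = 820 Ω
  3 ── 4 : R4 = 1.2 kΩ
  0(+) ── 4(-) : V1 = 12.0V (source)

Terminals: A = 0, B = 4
Nodal analysis, taking node 4 as the 0 V reference.
Source V1 fixes V_0 = 12 V.
KCL at each unknown node (sum of currents leaving = 0; resistances in Ω):
  Node 1: (V_1 - 12)/91 + (V_1 - V_2)/27000 = 0
  Node 2: (V_2 - V_1)/27000 + (V_2 - V_3)/820 = 0
  Node 3: (V_3 - V_2)/820 + (V_3 - 0)/1200 = 0
Collecting terms (coefficients in siemens):
  0.01103·V_1 - 0.00003704·V_2 = 0.1319
  0.001257·V_2 - 0.00003704·V_1 - 0.00122·V_3 = 0
  0.002053·V_3 - 0.00122·V_2 = 0
Solving these 3 simultaneous equations (Gaussian elimination) gives:
  V_1 = 11.96 V, V_2 = 0.8327 V, V_3 = 0.4947 V
The requested potential is V_2 = 0.8327 V.

Final answer: V_2 = 0.8327 V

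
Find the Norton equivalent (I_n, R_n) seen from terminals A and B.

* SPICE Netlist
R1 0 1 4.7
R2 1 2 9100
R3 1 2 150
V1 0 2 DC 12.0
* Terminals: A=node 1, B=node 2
Find the Thévenin equivalent first; then I_n = V_th/R_th and R_n = R_th.
Step 1 — V_th is the open-circuit voltage V_A - V_B (nothing connected across the terminals).
Nodal analysis, taking node 2 as the 0 V reference.
Source V1 fixes V_0 = 12 V.
KCL at each unknown node (sum of currents leaving = 0; resistances in Ω):
  Node 1: (V_1 - 12)/4.7 + (V_1 - 0)/9100 + (V_1 - 0)/150 = 0
Collecting terms: 0.2195 × V_1 = 2.553  =>  V_1 = 11.63 V
V_th = V_1 - V_2 = 11.63 - 0 = 11.63 V
Step 2 — R_th: zero the source — replace V1 by a short circuit (node 2 merges into node 0) — and find the resistance seen between A (node 1) and B (node 0).
Reduce the network between node 1 (A) and node 0 (B) by series/parallel combination:
  Rp1 = R1 ‖ R2 ‖ R3 (parallel, all between nodes 0 and 1) = 1/(1/4.7 + 1/9100 + 1/150) = 4.555 Ω
R_th = 4.555 Ω
I_n = V_th/R_th = 11.63/4.555 = 2.553 A, and R_n = R_th = 4.555 Ω

Final answer: I_n = 2.553 A, R_n = 4.555 Ω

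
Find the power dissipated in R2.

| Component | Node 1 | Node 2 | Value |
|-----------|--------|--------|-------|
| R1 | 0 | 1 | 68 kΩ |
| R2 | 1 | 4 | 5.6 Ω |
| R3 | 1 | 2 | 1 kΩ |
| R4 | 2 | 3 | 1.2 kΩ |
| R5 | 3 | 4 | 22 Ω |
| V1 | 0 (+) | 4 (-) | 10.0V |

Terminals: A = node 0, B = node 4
Nodal analysis, taking node 4 as the 0 V reference.
Source V1 fixes V_0 = 10 V.
KCL at each unknown node (sum of currents leaving = 0; resistances in Ω):
  Node 1: (V_1 - 10)/68000 + (V_1 - 0)/5.6 + (V_1 - V_2)/1000 = 0
  Node 2: (V_2 - V_1)/1000 + (V_2 - V_3)/1200 = 0
  Node 3: (V_3 - V_2)/1200 + (V_3 - 0)/22 = 0
Collecting terms (coefficients in siemens):
  0.1796·V_1 - 0.001·V_2 = 0.0001471
  0.001833·V_2 - 0.001·V_1 - 0.0008333·V_3 = 0
  0.04629·V_3 - 0.0008333·V_2 = 0
Solving these 3 simultaneous equations (Gaussian elimination) gives:
  V_1 = 0.0008214 V, V_2 = 0.0004517 V, V_3 = 0.000008133 V
I_R2 = (V_1 - V_4)/R2 = (0.0008214 - 0)/5.6 = 0.0001467 A
P_R2 = I_R2² × R2 = (0.0001467)² × 5.6 = 0.0000001205 W

Final answer: 1.205e-07 W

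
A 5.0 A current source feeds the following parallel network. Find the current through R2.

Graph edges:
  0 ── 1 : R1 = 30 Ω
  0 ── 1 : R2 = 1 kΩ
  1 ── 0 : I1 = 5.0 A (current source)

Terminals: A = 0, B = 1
All resistors sit directly between nodes 0 and 1, so they are in parallel and share one voltage V; the full source current 5 A splits among them.
1/R_par = 1/30 + 1/1000 = 0.03433 S  =>  R_par = 29.13 Ω
V = I × R_par = 5 × 29.13 = 145.6 V
I_R2 = V/R2 = 145.6/1000 = 0.1456 A

Final answer: 0.1456 A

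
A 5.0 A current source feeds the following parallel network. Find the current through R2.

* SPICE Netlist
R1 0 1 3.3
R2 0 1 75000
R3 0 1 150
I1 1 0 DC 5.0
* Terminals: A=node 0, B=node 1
All resistors sit directly between nodes 0 and 1, so they are in parallel and share one voltage V; the full source current 5 A splits among them.
1/R_par = 1/3.3 + 1/75000 + 1/150 = 0.3097 S  =>  R_par = 3.229 Ω
V = I × R_par = 5 × 3.229 = 16.14 V
I_R2 = V/R2 = 16.14/75000 = 0.0002153 A

Final answer: 0.0002153 A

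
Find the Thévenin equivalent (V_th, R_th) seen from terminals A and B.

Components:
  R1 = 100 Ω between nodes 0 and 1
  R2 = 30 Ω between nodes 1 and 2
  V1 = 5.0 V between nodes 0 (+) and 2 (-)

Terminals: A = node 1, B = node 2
Step 1 — V_th is the open-circuit voltage V_A - V_B (nothing connected across the terminals).
Nodal analysis, taking node 2 as the 0 V reference.
Source V1 fixes V_0 = 5 V.
KCL at each unknown node (sum of currents leaving = 0; resistances in Ω):
  Node 1: (V_1 - 5)/100 + (V_1 - 0)/30 = 0
Collecting terms: 0.04333 × V_1 = 0.05  =>  V_1 = 1.154 V
V_th = V_1 - V_2 = 1.154 - 0 = 1.154 V
Step 2 — R_th: zero the source — replace V1 by a short circuit (node 2 merges into node 0) — and find the resistance seen between A (node 1) and B (node 0).
Reduce the network between node 1 (A) and node 0 (B) by series/parallel combination:
  Rp1 = R1 ‖ R2 (parallel, both between nodes 0 and 1) = 1/(1/100 + 1/30) = 23.08 Ω
R_th = 23.08 Ω

Final answer: V_th = 1.154 V, R_th = 23.08 Ω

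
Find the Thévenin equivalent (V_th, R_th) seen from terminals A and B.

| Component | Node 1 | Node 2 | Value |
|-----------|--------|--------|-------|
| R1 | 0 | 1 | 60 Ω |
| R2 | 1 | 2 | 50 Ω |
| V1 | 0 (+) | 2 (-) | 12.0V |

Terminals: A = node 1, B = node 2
Step 1 — V_th is the open-circuit voltage V_A - V_B (nothing connected across the terminals).
Nodal analysis, taking node 2 as the 0 V reference.
Source V1 fixes V_0 = 12 V.
KCL at each unknown node (sum of currents leaving = 0; resistances in Ω):
  Node 1: (V_1 - 12)/60 + (V_1 - 0)/50 = 0
Collecting terms: 0.03667 × V_1 = 0.2  =>  V_1 = 5.455 V
V_th = V_1 - V_2 = 5.455 - 0 = 5.455 V
Step 2 — R_th: zero the source — replace V1 by a short circuit (node 2 merges into node 0) — and find the resistance seen between A (node 1) and B (node 0).
Reduce the network between node 1 (A) and node 0 (B) by series/parallel combination:
  Rp1 = R1 ‖ R2 (parallel, both between nodes 0 and 1) = 1/(1/60 + 1/50) = 27.27 Ω
R_th = 27.27 Ω

Final answer: V_th = 5.455 V, R_th = 27.27 Ω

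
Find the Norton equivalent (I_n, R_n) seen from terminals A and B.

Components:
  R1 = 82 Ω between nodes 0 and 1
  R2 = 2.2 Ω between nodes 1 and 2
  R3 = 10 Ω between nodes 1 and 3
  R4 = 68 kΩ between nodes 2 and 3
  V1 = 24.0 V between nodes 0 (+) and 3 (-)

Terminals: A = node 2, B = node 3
Find the Thévenin equivalent first; then I_n = V_th/R_th and R_n = R_th.
Step 1 — V_th is the open-circuit voltage V_A - V_B (nothing connected across the terminals).
Nodal analysis, taking node 3 as the 0 V reference.
Source V1 fixes V_0 = 24 V.
KCL at each unknown node (sum of currents leaving = 0; resistances in Ω):
  Node 1: (V_1 - 24)/82 + (V_1 - V_2)/2.2 + (V_1 - 0)/10 = 0
  Node 2: (V_2 - V_1)/2.2 + (V_2 - 0)/68000 = 0
Collecting terms (coefficients in siemens):
  0.5667·V_1 - 0.4545·V_2 = 0.2927
  0.4546·V_2 - 0.4545·V_1 = 0
Determinant D = (0.5667)(0.4546) - (-0.4545)(-0.4545) = 0.05101
V_1 = [(0.2927)(0.4546) - (-0.4545)(0)]/D = 2.608 V
V_2 = [(0.5667)(0) - (0.2927)(-0.4545)]/D = 2.608 V
V_th = V_2 - V_3 = 2.608 - 0 = 2.608 V
Step 2 — R_th: zero the source — replace V1 by a short circuit (node 3 merges into node 0) — and find the resistance seen between A (node 2) and B (node 0).
Reduce the network between node 2 (A) and node 0 (B) by series/parallel combination:
  Rp1 = R1 ‖ R3 (parallel, both between nodes 0 and 1) = 1/(1/82 + 1/10) = 8.913 Ω
  Rs1 = R2 + Rp1 (series, joined only at node 1) = 2.2 + 8.913 = 11.11 Ω
  Rp2 = R4 ‖ Rs1 (parallel, both between nodes 0 and 2) = 1/(1/68000 + 1/11.11) = 11.11 Ω
R_th = 11.11 Ω
I_n = V_th/R_th = 2.608/11.11 = 0.2347 A, and R_n = R_th = 11.11 Ω

Final answer: I_n = 0.2347 A, R_n = 11.11 Ω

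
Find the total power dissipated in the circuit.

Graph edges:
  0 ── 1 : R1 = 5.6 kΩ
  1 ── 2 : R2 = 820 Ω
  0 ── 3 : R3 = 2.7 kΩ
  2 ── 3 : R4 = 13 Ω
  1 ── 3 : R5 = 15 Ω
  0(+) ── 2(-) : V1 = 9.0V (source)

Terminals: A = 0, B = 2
Nodal analysis, taking node 2 as the 0 V reference.
Source V1 fixes V_0 = 9 V.
KCL at each unknown node (sum of currents leaving = 0; resistances in Ω):
  Node 1: (V_1 - 9)/5600 + (V_1 - 0)/820 + (V_1 - V_3)/15 = 0
  Node 3: (V_3 - 9)/2700 + (V_3 - 0)/13 + (V_3 - V_1)/15 = 0
Collecting terms (coefficients in siemens):
  0.06806·V_1 - 0.06667·V_3 = 0.001607
  0.144·V_3 - 0.06667·V_1 = 0.003333
Determinant D = (0.06806)(0.144) - (-0.06667)(-0.06667) = 0.005354
V_1 = [(0.001607)(0.144) - (-0.06667)(0.003333)]/D = 0.08472 V
V_3 = [(0.06806)(0.003333) - (0.001607)(-0.06667)]/D = 0.06239 V
Power in each resistor, P = (ΔV)²/R:
  P_R1 = (9 - 0.08472)²/5600 = 0.01419 W
  P_R2 = (0.08472 - 0)²/820 = 0.000008752 W
  P_R3 = (9 - 0.06239)²/2700 = 0.02959 W
  P_R4 = (0 - 0.06239)²/13 = 0.0002994 W
  P_R5 = (0.08472 - 0.06239)²/15 = 0.00003324 W
P_total = P_R1 + P_R2 + P_R3 + P_R4 + P_R5 = 0.04412 W

Final answer: 0.04412 W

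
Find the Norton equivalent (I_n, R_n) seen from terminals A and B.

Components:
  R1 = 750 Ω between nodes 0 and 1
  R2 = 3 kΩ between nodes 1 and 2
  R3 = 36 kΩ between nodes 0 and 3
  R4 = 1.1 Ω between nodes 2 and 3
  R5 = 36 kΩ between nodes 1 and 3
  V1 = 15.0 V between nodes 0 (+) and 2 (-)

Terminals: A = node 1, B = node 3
Find the Thévenin equivalent first; then I_n = V_th/R_th and R_n = R_th.
Step 1 — V_th is the open-circuit voltage V_A - V_B (nothing connected across the terminals).
Nodal analysis, taking node 2 as the 0 V reference.
Source V1 fixes V_0 = 15 V.
KCL at each unknown node (sum of currents leaving = 0; resistances in Ω):
  Node 1: (V_1 - 15)/750 + (V_1 - 0)/3000 + (V_1 - V_3)/36000 = 0
  Node 3: (V_3 - 15)/36000 + (V_3 - 0)/1.1 + (V_3 - V_1)/36000 = 0
Collecting terms (coefficients in siemens):
  0.001694·V_1 - 0.00002778·V_3 = 0.02
  0.9091·V_3 - 0.00002778·V_1 = 0.0004167
Determinant D = (0.001694)(0.9091) - (-0.00002778)(-0.00002778) = 0.00154
V_1 = [(0.02)(0.9091) - (-0.00002778)(0.0004167)]/D = 11.8 V
V_3 = [(0.001694)(0.0004167) - (0.02)(-0.00002778)]/D = 0.0008189 V
V_th = V_1 - V_3 = 11.8 - 0.0008189 = 11.8 V
Step 2 — R_th: zero the source — replace V1 by a short circuit (node 2 merges into node 0) — and find the resistance seen between A (node 1) and B (node 3).
Reduce the network between node 1 (A) and node 3 (B) by series/parallel combination:
  Rp1 = R1 ‖ R2 (parallel, both between nodes 0 and 1) = 1/(1/750 + 1/3000) = 600 Ω
  Rp2 = R3 ‖ R4 (parallel, both between nodes 0 and 3) = 1/(1/36000 + 1/1.1) = 1.1 Ω
  Rs1 = Rp1 + Rp2 (series, joined only at node 0) = 600 + 1.1 = 601.1 Ω
  Rp3 = R5 ‖ Rs1 (parallel, both between nodes 1 and 3) = 1/(1/36000 + 1/601.1) = 591.2 Ω
R_th = 591.2 Ω
I_n = V_th/R_th = 11.8/591.2 = 0.01996 A, and R_n = R_th = 591.2 Ω

Final answer: I_n = 0.01996 A, R_n = 591.2 Ω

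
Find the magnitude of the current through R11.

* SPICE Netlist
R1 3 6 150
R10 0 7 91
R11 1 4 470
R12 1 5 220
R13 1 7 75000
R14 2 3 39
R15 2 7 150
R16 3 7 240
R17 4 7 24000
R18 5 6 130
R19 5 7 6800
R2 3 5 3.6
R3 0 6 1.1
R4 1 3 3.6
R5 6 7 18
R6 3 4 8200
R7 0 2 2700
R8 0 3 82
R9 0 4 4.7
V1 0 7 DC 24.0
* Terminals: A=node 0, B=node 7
Nodal analysis, taking node 7 as the 0 V reference.
Source V1 fixes V_0 = 24 V.
KCL at each unknown node (sum of currents leaving = 0; resistances in Ω):
  Node 1: (V_1 - V_3)/3.6 + (V_1 - V_4)/470 + (V_1 - V_5)/220 + (V_1 - 0)/75000 = 0
  Node 2: (V_2 - 24)/2700 + (V_2 - V_3)/39 + (V_2 - 0)/150 = 0
  Node 3: (V_3 - V_6)/150 + (V_3 - V_5)/3.6 + (V_3 - V_1)/3.6 + (V_3 - V_4)/8200 + (V_3 - 24)/82 + (V_3 - V_2)/39 + (V_3 - 0)/240 = 0
  Node 4: (V_4 - V_3)/8200 + (V_4 - 24)/4.7 + (V_4 - V_1)/470 + (V_4 - 0)/24000 = 0
  Node 5: (V_5 - V_3)/3.6 + (V_5 - V_1)/220 + (V_5 - V_6)/130 + (V_5 - 0)/6800 = 0
  Node 6: (V_6 - V_3)/150 + (V_6 - 24)/1.1 + (V_6 - 0)/18 + (V_6 - V_5)/130 = 0
Collecting terms (coefficients in siemens):
  0.2845·V_1 - 0.2778·V_3 - 0.002128·V_4 - 0.004545·V_5 = 0
  0.03268·V_2 - 0.02564·V_3 = 0.008889
  0.6043·V_3 - 0.2778·V_1 - 0.02564·V_2 - 0.000122·V_4 - 0.2778·V_5 - 0.006667·V_6 = 0.2927
  0.2151·V_4 - 0.002128·V_1 - 0.000122·V_3 = 5.106
  0.2902·V_5 - 0.004545·V_1 - 0.2778·V_3 - 0.007692·V_6 = 0
  0.979·V_6 - 0.006667·V_3 - 0.007692·V_5 = 21.82
Solving these 6 simultaneous equations (Gaussian elimination) gives:
  V_1 = 17.54 V, V_2 = 14 V, V_3 = 17.49 V, V_4 = 23.93 V
  V_5 = 17.62 V, V_6 = 22.54 V
I_R11 = (V_1 - V_4)/R11 = (17.54 - 23.93)/470 = -0.01359 A
|I_R11| = 0.01359 A

Final answer: |I_R11| = 0.01359 A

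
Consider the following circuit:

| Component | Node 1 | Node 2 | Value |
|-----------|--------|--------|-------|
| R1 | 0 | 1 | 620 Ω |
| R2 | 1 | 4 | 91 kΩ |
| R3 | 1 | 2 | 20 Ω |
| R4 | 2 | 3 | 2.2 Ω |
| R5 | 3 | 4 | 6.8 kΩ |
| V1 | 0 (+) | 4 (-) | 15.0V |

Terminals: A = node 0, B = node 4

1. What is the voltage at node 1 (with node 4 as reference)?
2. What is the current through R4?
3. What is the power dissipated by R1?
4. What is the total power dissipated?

Nodal analysis, taking node 4 as the 0 V reference.
Source V1 fixes V_0 = 15 V.
KCL at each unknown node (sum of currents leaving = 0; resistances in Ω):
  Node 1: (V_1 - 15)/620 + (V_1 - 0)/91000 + (V_1 - V_2)/20 = 0
  Node 2: (V_2 - V_1)/20 + (V_2 - V_3)/2.2 = 0
  Node 3: (V_3 - V_2)/2.2 + (V_3 - 0)/6800 = 0
Collecting terms (coefficients in siemens):
  0.05162·V_1 - 0.05·V_2 = 0.02419
  0.5045·V_2 - 0.05·V_1 - 0.4545·V_3 = 0
  0.4547·V_3 - 0.4545·V_2 = 0
Solving these 3 simultaneous equations (Gaussian elimination) gives:
  V_1 = 13.67 V, V_2 = 13.62 V, V_3 = 13.62 V
Part 1:
  Read off the nodal solution: V_1 = 13.67 V
Part 2:
  I_R4 = (V_2 - V_3)/R4 = (13.62 - 13.62)/2.2 = 0.002003 A
  Magnitude: I_R4 = 0.002003 A
Part 3:
  I_R1 = (V_0 - V_1)/R1 = (15 - 13.67)/620 = 0.002153 A
  P_R1 = I_R1² × R1 = (0.002153)² × 620 = 0.002874 W
Part 4:
  Power in each resistor, P = (ΔV)²/R:
    P_R1 = (15 - 13.67)²/620 = 0.002874 W
    P_R2 = (13.67 - 0)²/91000 = 0.002052 W
    P_R3 = (13.67 - 13.62)²/20 = 0.00008024 W
    P_R4 = (13.62 - 13.62)²/2.2 = 0.000008827 W
    P_R5 = (13.62 - 0)²/6800 = 0.02728 W
  P_total = P_R1 + P_R2 + P_R3 + P_R4 + P_R5 = 0.0323 W

Final answers:
1. V_1 = 13.67 V
2. I_R4 = 0.002003 A
3. P_R1 = 0.002874 W
4. P_total = 0.0323 W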